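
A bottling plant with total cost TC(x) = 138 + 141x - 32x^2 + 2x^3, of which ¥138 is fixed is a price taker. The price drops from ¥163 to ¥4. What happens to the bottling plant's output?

Output falls from 11 to 0 (the firm shuts down)

AVC = 141 - 32x + 2x^2, minimized at x = 8 where min AVC = ¥13. MC = 141 - 64x + 6x^2.
At P = ¥163 ≥ min AVC, set P = MC on the rising branch: x = 11.
At P = ¥4 < min AVC = ¥13, price no longer covers variable cost at any output, so the firm shuts down: x = 0.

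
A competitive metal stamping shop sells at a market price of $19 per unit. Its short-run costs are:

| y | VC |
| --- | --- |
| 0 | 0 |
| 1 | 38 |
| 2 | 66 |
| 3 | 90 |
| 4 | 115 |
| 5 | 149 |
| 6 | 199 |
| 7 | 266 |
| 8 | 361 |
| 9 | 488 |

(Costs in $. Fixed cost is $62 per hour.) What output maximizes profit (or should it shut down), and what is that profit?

y = 0 (shut down); profit = -$62

Profit at each row (π = 19y − TC): y=0: -62; y=1: -81; y=2: -90; y=3: -95; y=4: -101; y=5: -116; y=6: -147; y=7: -195; y=8: -271; y=9: -379.
Profit is highest at y = 0. Equivalently, the lowest AVC in the table is 115/4 ≈ $28.75 at y = 4, and P = $19 falls below it — price never covers variable cost, so the firm shuts down and loses only its fixed cost.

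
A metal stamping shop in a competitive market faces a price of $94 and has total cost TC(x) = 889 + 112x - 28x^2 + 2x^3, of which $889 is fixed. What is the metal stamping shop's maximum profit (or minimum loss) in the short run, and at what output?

Profit = -$241 at x = 9

AVC = 112 - 28x + 2x^2 has its minimum $14 at x = 7; price $94 clears that bar, so the firm operates.
With MC = 112 - 56x + 6x^2, P = MC on the upward-sloping part at x* = 9.
TR = 94·9 = 846. TC = 889 + 198 = 1087. Profit = 846 − 1087 = -$241.
That loss of $241 beats the $889 the firm would lose by shutting down; producing recovers $648 of fixed cost.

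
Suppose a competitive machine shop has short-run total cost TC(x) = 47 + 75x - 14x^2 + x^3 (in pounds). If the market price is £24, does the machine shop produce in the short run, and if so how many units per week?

Strip out fixed cost: VC = 75x - 14x^2 + x^3. Then AVC = 75 - 14x + x^2 and MC = 75 - 28x + 3x^2.
The AVC parabola has its vertex at x = 14/2 = 7, where AVC = 75 - 14·7 + 7^2 = £26.
With P < min AVC (£24 < £26), every unit sold adds to the loss.
Best response: produce nothing and absorb the £47 fixed cost.

Shut down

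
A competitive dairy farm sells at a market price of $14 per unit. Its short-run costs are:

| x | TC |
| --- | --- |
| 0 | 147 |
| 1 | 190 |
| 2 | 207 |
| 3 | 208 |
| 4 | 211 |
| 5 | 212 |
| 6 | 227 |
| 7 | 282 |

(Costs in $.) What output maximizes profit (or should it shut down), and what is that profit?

Tabulate TR − TC: x=0: -147; x=1: -176; x=2: -179; x=3: -166; x=4: -155; x=5: -142; x=6: -143; x=7: -184.
Profit is maximized at x = 5. AVC there is 65/5 = $13 ≤ P, so producing beats shutting down (which would give -$147).

x = 5; profit = -$142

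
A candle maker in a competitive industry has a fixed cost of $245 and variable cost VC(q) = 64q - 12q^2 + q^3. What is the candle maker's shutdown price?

$28 per unit

Short-run supply begins at min AVC. From VC = 64q - 12q^2 + q^3, AVC = 64 - 12q + q^2.
At the minimum of AVC, MC = AVC. MC = 64 - 24q + 3q^2; setting MC = AVC gives 2q^2 - 12q = 0, so q = 6. min AVC = 28.
So the shutdown price is $28.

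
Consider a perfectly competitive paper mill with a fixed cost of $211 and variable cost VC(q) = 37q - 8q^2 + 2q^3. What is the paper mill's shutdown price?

Short-run supply begins at min AVC. From VC = 37q - 8q^2 + 2q^3, AVC = 37 - 8q + 2q^2.
At the minimum of AVC, MC = AVC. MC = 37 - 16q + 6q^2; setting MC = AVC gives 4q^2 - 8q = 0, so q = 2. min AVC = 29.
So the shutdown price is $29.

$29 per unit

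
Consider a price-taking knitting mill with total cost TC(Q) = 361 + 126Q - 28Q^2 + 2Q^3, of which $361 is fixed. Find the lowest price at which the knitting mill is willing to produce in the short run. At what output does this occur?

$28 per unit, at Q = 7

The shutdown price is the minimum of AVC. VC = 126Q - 28Q^2 + 2Q^3, so AVC = 126 - 28Q + 2Q^2.
dAVC/dQ = -28 + 4Q = 0 gives Q = 7. min AVC = 126 - 28·7 + 2·7^2 = 28.
For P < $28 the firm produces nothing.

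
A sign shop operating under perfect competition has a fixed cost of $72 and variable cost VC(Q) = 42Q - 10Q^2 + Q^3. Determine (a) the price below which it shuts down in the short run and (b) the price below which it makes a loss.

AVC = 42 - 10Q + Q^2; minimized at Q = 5, giving min AVC = $17. That is the shutdown price.
ATC = 72/Q + 42 - 10Q + Q^2. Setting dATC/dQ = −72/Q^2 − 10 + 2Q = 0 gives Q = 6 (since 2·6^3 − 10·6^2 = 72).
min ATC = 72/6 + 42 − 10·6 + 6^2 = $30. That is the break-even price.
For $17 ≤ P < $30 the firm produces at a loss; below $17 it shuts down.

Shutdown price = $17; break-even price = $30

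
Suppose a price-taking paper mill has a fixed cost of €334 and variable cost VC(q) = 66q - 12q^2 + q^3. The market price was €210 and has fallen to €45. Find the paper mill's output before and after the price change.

Output falls from 12 to 7

MC = 66 - 24q + 3q^2; the shutdown threshold is min AVC = €30 (at q = 6).
At P = €210 ≥ min AVC, set P = MC on the rising branch: q = 12.
At P = €45 ≥ min AVC, set P = MC: q = 7. The firm stays open but cuts output.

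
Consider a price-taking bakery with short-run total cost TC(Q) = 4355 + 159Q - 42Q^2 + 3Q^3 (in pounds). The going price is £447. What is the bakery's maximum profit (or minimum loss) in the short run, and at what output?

AVC = 159 - 42Q + 3Q^2 has its minimum £12 at Q = 7; price £447 clears that bar, so the firm operates.
With MC = 159 - 84Q + 9Q^2, P = MC on the upward-sloping part at Q* = 12.
TR = 447·12 = 5364. TC = 4355 + 1044 = 5399. Profit = 5364 − 5399 = -£35.
By producing, the firm covers all variable cost plus £4320 of fixed cost; shutting down would lose the full £4355.

Profit = -£35 at Q = 12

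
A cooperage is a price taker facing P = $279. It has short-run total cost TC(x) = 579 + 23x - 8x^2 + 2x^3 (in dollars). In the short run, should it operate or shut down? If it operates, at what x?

Strip out fixed cost: VC = 23x - 8x^2 + 2x^3. Then AVC = 23 - 8x + 2x^2 and MC = 23 - 16x + 6x^2.
AVC is minimized where dAVC/dx = -8 + 4x = 0, at x = 2; min AVC = 23 - 8·2 + 2·2^2 = $15.
P = $279 exceeds min AVC = $15, so the firm stays open.
Solving P = MC: -256 - 16x + 6x^2 = 0 ⇒ x = -16/3 or 8. On the upward-sloping branch, x* = 8.
Check: AVC at x = 8 is $87 ≤ P, so revenue covers variable cost.
Profit = P·x − TC = 279·8 − 1275 = $957.

Produce at x = 8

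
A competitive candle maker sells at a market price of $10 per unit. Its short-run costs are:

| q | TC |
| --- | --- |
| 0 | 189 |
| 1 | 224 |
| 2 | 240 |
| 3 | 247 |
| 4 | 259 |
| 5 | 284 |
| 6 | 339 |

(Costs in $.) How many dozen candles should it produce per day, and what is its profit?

Tabulate TR − TC: q=0: -189; q=1: -214; q=2: -220; q=3: -217; q=4: -219; q=5: -234; q=6: -279.
Profit is highest at q = 0. Equivalently, the lowest AVC in the table is 70/4 ≈ $17.50 at q = 4, and P = $10 falls below it — price never covers variable cost, so the firm shuts down and loses only its fixed cost.

q = 0 (shut down); profit = -$189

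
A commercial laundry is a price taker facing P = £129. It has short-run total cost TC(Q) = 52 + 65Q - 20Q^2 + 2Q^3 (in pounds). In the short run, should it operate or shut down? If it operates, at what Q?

Produce at Q = 8

Strip out fixed cost: VC = 65Q - 20Q^2 + 2Q^3. Then AVC = 65 - 20Q + 2Q^2 and MC = 65 - 40Q + 6Q^2.
AVC hits its minimum where MC = AVC, at Q = 5, giving min AVC = 65 - 20·5 + 2·5^2 = £15.
P = £129 exceeds min AVC = £15, so the firm stays open.
Set P = MC: 129 = 65 - 40Q + 6Q^2 → -64 - 40Q + 6Q^2 = 0. The roots are Q = -4/3 and Q = 8; the profit-maximizing output is on the rising part of MC, so Q* = 8.
Check: AVC at Q = 8 is £33 ≤ P, so revenue covers variable cost.
Profit = P·Q − TC = 129·8 − 316 = £716.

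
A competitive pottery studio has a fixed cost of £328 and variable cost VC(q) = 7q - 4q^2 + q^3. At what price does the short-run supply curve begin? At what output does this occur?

£3 per unit, at q = 2

Short-run supply begins at min AVC. From VC = 7q - 4q^2 + q^3, AVC = 7 - 4q + q^2.
At the minimum of AVC, MC = AVC. MC = 7 - 8q + 3q^2; setting MC = AVC gives 2q^2 - 4q = 0, so q = 2. min AVC = 3.
So the shutdown price is £3.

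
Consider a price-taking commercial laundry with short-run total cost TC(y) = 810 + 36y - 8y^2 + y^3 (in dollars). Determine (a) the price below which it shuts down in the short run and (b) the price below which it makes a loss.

AVC = 36 - 8y + y^2; minimized at y = 4, giving min AVC = $20. That is the shutdown price.
ATC = 810/y + 36 - 8y + y^2. Setting dATC/dy = −810/y^2 − 8 + 2y = 0 gives y = 9 (since 2·9^3 − 8·9^2 = 810).
min ATC = 810/9 + 36 − 8·9 + 9^2 = $135. That is the break-even price.
For $20 ≤ P < $135 the firm produces at a loss; below $20 it shuts down.

Shutdown price = $20; break-even price = $135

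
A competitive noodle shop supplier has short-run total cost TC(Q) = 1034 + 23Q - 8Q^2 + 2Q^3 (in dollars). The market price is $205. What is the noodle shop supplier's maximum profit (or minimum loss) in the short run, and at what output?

AVC = 23 - 8Q + 2Q^2 has its minimum $15 at Q = 2; price $205 clears that bar, so the firm operates.
With MC = 23 - 16Q + 6Q^2, P = MC on the upward-sloping part at Q* = 7.
TR = 205·7 = 1435. TC = 1034 + 455 = 1489. Profit = 1435 − 1489 = -$54.
Shutting down would mean losing the fixed cost of $1034, so operating at a loss of $54 is better by $980.

Profit = -$54 at Q = 7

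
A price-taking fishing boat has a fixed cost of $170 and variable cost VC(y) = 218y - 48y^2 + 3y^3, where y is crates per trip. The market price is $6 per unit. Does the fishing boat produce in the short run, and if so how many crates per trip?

Variable cost is VC = 218y - 48y^2 + 3y^3, so AVC = VC/y = 218 - 48y + 3y^2 and MC = dTC/dy = 218 - 96y + 9y^2.
AVC is minimized where dAVC/dy = -48 + 6y = 0, at y = 8; min AVC = 218 - 48·8 + 3·8^2 = $26.
P = $6 lies below min AVC = $26; no output level covers variable cost.
Best response: produce nothing and absorb the $170 fixed cost.

Shut down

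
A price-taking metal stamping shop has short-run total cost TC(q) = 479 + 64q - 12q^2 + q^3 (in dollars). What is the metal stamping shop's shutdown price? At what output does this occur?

Short-run supply begins at min AVC. From VC = 64q - 12q^2 + q^3, AVC = 64 - 12q + q^2.
At the minimum of AVC, MC = AVC. MC = 64 - 24q + 3q^2; setting MC = AVC gives 2q^2 - 12q = 0, so q = 6. min AVC = 28.
So the shutdown price is $28.

$28 per unit, at q = 6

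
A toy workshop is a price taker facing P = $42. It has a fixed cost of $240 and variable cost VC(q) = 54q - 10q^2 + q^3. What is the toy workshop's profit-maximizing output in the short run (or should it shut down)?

From TC, MC = TC'(q) = 54 - 20q + 3q^2 and AVC = VC/q = 54 - 10q + q^2.
The AVC parabola has its vertex at q = 10/2 = 5, where AVC = 54 - 10·5 + 5^2 = $29.
Since P = $42 ≥ min AVC = $29, price covers variable cost and the firm should produce.
Solving P = MC: 12 - 20q + 3q^2 = 0 ⇒ q = 2/3 or 6. On the upward-sloping branch, q* = 6.
Check: AVC at q = 6 is $30 ≤ P, so revenue covers variable cost.
Profit = P·q − TC = 42·6 − 420 = -$168, a loss, but smaller than the $240 fixed cost the firm would lose by shutting down.

Produce at q = 6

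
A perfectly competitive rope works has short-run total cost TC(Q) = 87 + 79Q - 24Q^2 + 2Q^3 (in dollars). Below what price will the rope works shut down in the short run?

$7 per unit

The firm shuts down when price falls below the minimum of average variable cost. AVC = VC/Q = 79 - 24Q + 2Q^2.
dAVC/dQ = -24 + 4Q = 0 gives Q = 6. min AVC = 79 - 24·6 + 2·6^2 = 7.
For P < $7 the firm produces nothing.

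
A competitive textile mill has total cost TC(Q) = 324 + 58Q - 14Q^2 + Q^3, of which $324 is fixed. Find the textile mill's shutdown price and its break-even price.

Shutdown price = $9; break-even price = $49

Shutdown price = min AVC. AVC = 58 - 14Q + Q^2, with vertex at Q = 7 and minimum $9.
ATC = 324/Q + 58 - 14Q + Q^2. Setting dATC/dQ = −324/Q^2 − 14 + 2Q = 0 gives Q = 9 (since 2·9^3 − 14·9^2 = 324).
min ATC = 324/9 + 58 − 14·9 + 9^2 = $49. That is the break-even price.
For $9 ≤ P < $49 the firm produces at a loss; below $9 it shuts down.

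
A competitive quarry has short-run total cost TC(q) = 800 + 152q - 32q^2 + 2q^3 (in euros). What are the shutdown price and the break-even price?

AVC = 152 - 32q + 2q^2; minimized at q = 8, giving min AVC = €24. That is the shutdown price.
ATC = 800/q + 152 - 32q + 2q^2. Setting dATC/dq = −800/q^2 − 32 + 4q = 0 gives q = 10 (since 4·10^3 − 32·10^2 = 800).
min ATC = 800/10 + 152 − 32·10 + 2·10^2 = €112. That is the break-even price.
Between these two prices the firm operates at a loss; above €112 it earns a profit.

Shutdown price = €24; break-even price = €112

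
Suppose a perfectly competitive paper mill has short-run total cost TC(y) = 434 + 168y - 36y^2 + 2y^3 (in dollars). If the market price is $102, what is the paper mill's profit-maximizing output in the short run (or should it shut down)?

Strip out fixed cost: VC = 168y - 36y^2 + 2y^3. Then AVC = 168 - 36y + 2y^2 and MC = 168 - 72y + 6y^2.
The AVC parabola has its vertex at y = 36/4 = 9, where AVC = 168 - 36·9 + 2·9^2 = $6.
P = $102 exceeds min AVC = $6, so the firm stays open.
Solving P = MC: 66 - 72y + 6y^2 = 0 ⇒ y = 1 or 11. On the upward-sloping branch, y* = 11.
Check: AVC at y = 11 is $14 ≤ P, so revenue covers variable cost.
Profit = P·y − TC = 102·11 − 588 = $534.

Produce at y = 11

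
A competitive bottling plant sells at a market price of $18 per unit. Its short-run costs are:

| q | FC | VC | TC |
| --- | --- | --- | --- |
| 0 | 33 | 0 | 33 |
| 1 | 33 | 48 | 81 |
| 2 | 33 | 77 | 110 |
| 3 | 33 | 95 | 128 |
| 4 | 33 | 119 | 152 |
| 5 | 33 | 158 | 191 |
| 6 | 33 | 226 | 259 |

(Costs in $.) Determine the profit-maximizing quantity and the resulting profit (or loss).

q = 0 (shut down); profit = -$33

Compute π = P·q − TC at each output: q=0: -33; q=1: -63; q=2: -74; q=3: -74; q=4: -80; q=5: -101; q=6: -151.
Profit is highest at q = 0. Equivalently, the lowest AVC in the table is 119/4 ≈ $29.75 at q = 4, and P = $18 falls below it — price never covers variable cost, so the firm shuts down and loses only its fixed cost.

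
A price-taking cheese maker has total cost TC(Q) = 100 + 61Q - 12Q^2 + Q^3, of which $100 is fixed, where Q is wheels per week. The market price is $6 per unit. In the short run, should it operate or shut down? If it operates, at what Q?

Strip out fixed cost: VC = 61Q - 12Q^2 + Q^3. Then AVC = 61 - 12Q + Q^2 and MC = 61 - 24Q + 3Q^2.
AVC hits its minimum where MC = AVC, at Q = 6, giving min AVC = 61 - 12·6 + 6^2 = $25.
P = $6 lies below min AVC = $25; no output level covers variable cost.
Best response: produce nothing and absorb the $100 fixed cost.

Shut down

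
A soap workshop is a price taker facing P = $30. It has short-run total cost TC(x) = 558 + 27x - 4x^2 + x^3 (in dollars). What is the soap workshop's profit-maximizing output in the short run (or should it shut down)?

Variable cost is VC = 27x - 4x^2 + x^3, so AVC = VC/x = 27 - 4x + x^2 and MC = dTC/dx = 27 - 8x + 3x^2.
AVC hits its minimum where MC = AVC, at x = 2, giving min AVC = 27 - 4·2 + 2^2 = $23.
P = $30 exceeds min AVC = $23, so the firm stays open.
Solving P = MC: -3 - 8x + 3x^2 = 0 ⇒ x = -1/3 or 3. On the upward-sloping branch, x* = 3.
Check: AVC at x = 3 is $24 ≤ P, so revenue covers variable cost.
Profit = P·x − TC = 30·3 − 630 = -$540, a loss, but smaller than the $558 fixed cost the firm would lose by shutting down.

Produce at x = 3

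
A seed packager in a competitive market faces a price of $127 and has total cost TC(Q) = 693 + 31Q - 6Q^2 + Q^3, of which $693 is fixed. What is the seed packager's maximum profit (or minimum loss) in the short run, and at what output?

AVC = 31 - 6Q + Q^2 has its minimum $22 at Q = 3; price $127 clears that bar, so the firm operates.
With MC = 31 - 12Q + 3Q^2, P = MC on the upward-sloping part at Q* = 8.
TR = 127·8 = 1016. TC = 693 + 376 = 1069. Profit = 1016 − 1069 = -$53.
By producing, the firm covers all variable cost plus $640 of fixed cost; shutting down would lose the full $693.

Profit = -$53 at Q = 8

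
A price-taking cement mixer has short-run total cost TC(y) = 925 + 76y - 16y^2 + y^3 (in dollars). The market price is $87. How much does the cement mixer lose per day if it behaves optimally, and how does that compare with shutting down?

AVC = 76 - 16y + y^2; min AVC = $12 at y = 8. Since P = $87 ≥ min AVC, the firm produces.
With MC = 76 - 32y + 3y^2, P = MC on the upward-sloping part at y* = 11.
TR = 87·11 = 957. TC = 925 + 231 = 1156. Profit = 957 − 1156 = -$199.
That loss of $199 beats the $925 the firm would lose by shutting down; producing recovers $726 of fixed cost.

Profit = -$199 at y = 11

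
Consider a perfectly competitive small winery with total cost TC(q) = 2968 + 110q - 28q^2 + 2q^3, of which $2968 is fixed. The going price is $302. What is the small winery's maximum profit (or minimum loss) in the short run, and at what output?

Profit = -$88 at q = 12

AVC = 110 - 28q + 2q^2; min AVC = $12 at q = 7. Since P = $302 ≥ min AVC, the firm produces.
With MC = 110 - 56q + 6q^2, P = MC on the upward-sloping part at q* = 12.
TR = 302·12 = 3624. TC = 2968 + 744 = 3712. Profit = 3624 − 3712 = -$88.
That loss of $88 beats the $2968 the firm would lose by shutting down; producing recovers $2880 of fixed cost.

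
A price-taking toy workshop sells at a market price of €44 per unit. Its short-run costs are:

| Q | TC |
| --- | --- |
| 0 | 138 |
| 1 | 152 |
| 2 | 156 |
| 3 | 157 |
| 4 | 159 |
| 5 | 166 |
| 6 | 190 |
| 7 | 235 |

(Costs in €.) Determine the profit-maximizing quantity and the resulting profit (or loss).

Profit at each row (π = 44Q − TC): Q=0: -138; Q=1: -108; Q=2: -68; Q=3: -25; Q=4: 17; Q=5: 54; Q=6: 74; Q=7: 73.
Profit is maximized at Q = 6. AVC there is 52/6 = €8.67 ≤ P, so producing beats shutting down (which would give -€138).

Q = 6; profit = €74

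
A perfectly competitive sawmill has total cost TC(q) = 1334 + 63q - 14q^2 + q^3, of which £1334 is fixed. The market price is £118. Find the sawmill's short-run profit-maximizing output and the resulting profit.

AVC = 63 - 14q + q^2; min AVC = £14 at q = 7. Since P = £118 ≥ min AVC, the firm produces.
With MC = 63 - 28q + 3q^2, P = MC on the upward-sloping part at q* = 11.
TR = 118·11 = 1298. TC = 1334 + 330 = 1664. Profit = 1298 − 1664 = -£366.
That loss of £366 beats the £1334 the firm would lose by shutting down; producing recovers £968 of fixed cost.

Profit = -£366 at q = 11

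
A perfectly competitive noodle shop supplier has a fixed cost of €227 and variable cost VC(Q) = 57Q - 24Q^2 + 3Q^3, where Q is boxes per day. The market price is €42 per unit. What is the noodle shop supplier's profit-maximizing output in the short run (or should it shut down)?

Produce at Q = 5

From TC, MC = TC'(Q) = 57 - 48Q + 9Q^2 and AVC = VC/Q = 57 - 24Q + 3Q^2.
The AVC parabola has its vertex at Q = 24/6 = 4, where AVC = 57 - 24·4 + 3·4^2 = €9.
Because €42 ≥ €9, revenue can cover variable cost; the firm operates.
P = MC gives 15 - 48Q + 9Q^2 = 0, with roots 1/3 and 5. Take the larger (rising MC): Q* = 5.
Check: AVC at Q = 5 is €12 ≤ P, so revenue covers variable cost.
Profit = P·Q − TC = 42·5 − 287 = -€77, a loss, but smaller than the €227 fixed cost the firm would lose by shutting down.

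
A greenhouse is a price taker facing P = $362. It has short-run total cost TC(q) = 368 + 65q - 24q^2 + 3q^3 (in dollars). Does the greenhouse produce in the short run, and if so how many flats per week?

Variable cost is VC = 65q - 24q^2 + 3q^3, so AVC = VC/q = 65 - 24q + 3q^2 and MC = dTC/dq = 65 - 48q + 9q^2.
AVC is minimized where dAVC/dq = -24 + 6q = 0, at q = 4; min AVC = 65 - 24·4 + 3·4^2 = $17.
P = $362 exceeds min AVC = $17, so the firm stays open.
Solving P = MC: -297 - 48q + 9q^2 = 0 ⇒ q = -11/3 or 9. On the upward-sloping branch, q* = 9.
Check: AVC at q = 9 is $92 ≤ P, so revenue covers variable cost.
Profit = P·q − TC = 362·9 − 1196 = $2062.

Produce at q = 9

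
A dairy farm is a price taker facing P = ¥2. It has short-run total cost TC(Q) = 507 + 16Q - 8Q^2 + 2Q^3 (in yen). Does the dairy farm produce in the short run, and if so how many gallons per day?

From TC, MC = TC'(Q) = 16 - 16Q + 6Q^2 and AVC = VC/Q = 16 - 8Q + 2Q^2.
AVC is minimized where dAVC/dQ = -8 + 4Q = 0, at Q = 2; min AVC = 16 - 8·2 + 2·2^2 = ¥8.
P = ¥2 lies below min AVC = ¥8; no output level covers variable cost.
Best response: produce nothing and absorb the ¥507 fixed cost.

Shut down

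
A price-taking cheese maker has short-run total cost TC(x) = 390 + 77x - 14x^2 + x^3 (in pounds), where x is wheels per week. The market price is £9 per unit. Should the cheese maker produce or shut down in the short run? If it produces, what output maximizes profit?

Shut down

Strip out fixed cost: VC = 77x - 14x^2 + x^3. Then AVC = 77 - 14x + x^2 and MC = 77 - 28x + 3x^2.
The AVC parabola has its vertex at x = 14/2 = 7, where AVC = 77 - 14·7 + 7^2 = £28.
P = £9 lies below min AVC = £28; no output level covers variable cost.
The firm minimizes its loss by shutting down and losing only its fixed cost of £390.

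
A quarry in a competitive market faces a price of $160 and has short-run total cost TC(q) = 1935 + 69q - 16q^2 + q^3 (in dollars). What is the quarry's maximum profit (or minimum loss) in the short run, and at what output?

AVC = 69 - 16q + q^2 has its minimum $5 at q = 8; price $160 clears that bar, so the firm operates.
MC = 69 - 32q + 3q^2. Setting P = MC and taking the root on the rising branch gives q* = 13.
TR = 160·13 = 2080. TC = 1935 + 390 = 2325. Profit = 2080 − 2325 = -$245.
Shutting down would mean losing the fixed cost of $1935, so operating at a loss of $245 is better by $1690.

Profit = -$245 at q = 13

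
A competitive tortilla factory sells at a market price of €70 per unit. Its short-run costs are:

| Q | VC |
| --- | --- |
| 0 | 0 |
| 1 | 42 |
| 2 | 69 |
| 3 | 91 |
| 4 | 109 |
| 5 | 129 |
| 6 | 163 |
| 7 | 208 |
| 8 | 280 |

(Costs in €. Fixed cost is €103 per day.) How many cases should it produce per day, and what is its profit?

Profit at each row (π = 70Q − TC): Q=0: -103; Q=1: -75; Q=2: -32; Q=3: 16; Q=4: 68; Q=5: 118; Q=6: 154; Q=7: 179; Q=8: 177.
Profit is maximized at Q = 7. AVC there is 208/7 = €29.71 ≤ P, so producing beats shutting down (which would give -€103).

Q = 7; profit = €179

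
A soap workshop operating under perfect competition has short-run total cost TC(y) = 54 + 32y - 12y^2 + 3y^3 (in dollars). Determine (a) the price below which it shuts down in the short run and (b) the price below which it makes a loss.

Shutdown price = min AVC. AVC = 32 - 12y + 3y^2, with vertex at y = 2 and minimum $20.
ATC = 54/y + 32 - 12y + 3y^2. Setting dATC/dy = −54/y^2 − 12 + 6y = 0 gives y = 3 (since 6·3^3 − 12·3^2 = 54).
min ATC = 54/3 + 32 − 12·3 + 3·3^2 = $41. That is the break-even price.
For $20 ≤ P < $41 the firm produces at a loss; below $20 it shuts down.

Shutdown price = $20; break-even price = $41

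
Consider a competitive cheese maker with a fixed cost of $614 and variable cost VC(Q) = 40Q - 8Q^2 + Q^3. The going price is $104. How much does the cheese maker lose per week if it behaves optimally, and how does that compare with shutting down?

AVC = 40 - 8Q + Q^2; min AVC = $24 at Q = 4. Since P = $104 ≥ min AVC, the firm produces.
MC = 40 - 16Q + 3Q^2. Setting P = MC and taking the root on the rising branch gives Q* = 8.
TR = 104·8 = 832. TC = 614 + 320 = 934. Profit = 832 − 934 = -$102.
By producing, the firm covers all variable cost plus $512 of fixed cost; shutting down would lose the full $614.

Profit = -$102 at Q = 8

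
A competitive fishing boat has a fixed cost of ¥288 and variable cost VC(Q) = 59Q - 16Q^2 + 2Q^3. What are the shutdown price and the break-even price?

Shutdown price = ¥27; break-even price = ¥83

AVC = 59 - 16Q + 2Q^2; minimized at Q = 4, giving min AVC = ¥27. That is the shutdown price.
ATC = 288/Q + 59 - 16Q + 2Q^2. Setting dATC/dQ = −288/Q^2 − 16 + 4Q = 0 gives Q = 6 (since 4·6^3 − 16·6^2 = 288).
min ATC = 288/6 + 59 − 16·6 + 2·6^2 = ¥83. That is the break-even price.
For ¥27 ≤ P < ¥83 the firm produces at a loss; below ¥27 it shuts down.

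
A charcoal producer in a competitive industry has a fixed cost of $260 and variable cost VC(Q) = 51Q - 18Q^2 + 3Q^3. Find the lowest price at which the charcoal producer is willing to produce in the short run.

The shutdown price is the minimum of AVC. VC = 51Q - 18Q^2 + 3Q^3, so AVC = 51 - 18Q + 3Q^2.
At the minimum of AVC, MC = AVC. MC = 51 - 36Q + 9Q^2; setting MC = AVC gives 6Q^2 - 18Q = 0, so Q = 3. min AVC = 24.
So the shutdown price is $24.

$24 per unit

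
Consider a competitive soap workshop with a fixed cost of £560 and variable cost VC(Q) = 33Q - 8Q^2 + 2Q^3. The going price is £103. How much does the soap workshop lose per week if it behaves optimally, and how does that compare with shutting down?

Profit = -£260 at Q = 5

AVC = 33 - 8Q + 2Q^2; min AVC = £25 at Q = 2. Since P = £103 ≥ min AVC, the firm produces.
With MC = 33 - 16Q + 6Q^2, P = MC on the upward-sloping part at Q* = 5.
TR = 103·5 = 515. TC = 560 + 215 = 775. Profit = 515 − 775 = -£260.
That loss of £260 beats the £560 the firm would lose by shutting down; producing recovers £300 of fixed cost.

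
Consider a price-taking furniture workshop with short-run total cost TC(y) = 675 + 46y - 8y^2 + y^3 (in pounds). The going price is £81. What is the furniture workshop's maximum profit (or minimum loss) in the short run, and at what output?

AVC = 46 - 8y + y^2 has its minimum £30 at y = 4; price £81 clears that bar, so the firm operates.
With MC = 46 - 16y + 3y^2, P = MC on the upward-sloping part at y* = 7.
TR = 81·7 = 567. TC = 675 + 273 = 948. Profit = 567 − 948 = -£381.
That loss of £381 beats the £675 the firm would lose by shutting down; producing recovers £294 of fixed cost.

Profit = -£381 at y = 7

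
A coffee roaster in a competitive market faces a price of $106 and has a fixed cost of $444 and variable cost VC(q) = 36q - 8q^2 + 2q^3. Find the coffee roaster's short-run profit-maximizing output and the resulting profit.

Profit = -$144 at q = 5

AVC = 36 - 8q + 2q^2 has its minimum $28 at q = 2; price $106 clears that bar, so the firm operates.
With MC = 36 - 16q + 6q^2, P = MC on the upward-sloping part at q* = 5.
TR = 106·5 = 530. TC = 444 + 230 = 674. Profit = 530 − 674 = -$144.
By producing, the firm covers all variable cost plus $300 of fixed cost; shutting down would lose the full $444.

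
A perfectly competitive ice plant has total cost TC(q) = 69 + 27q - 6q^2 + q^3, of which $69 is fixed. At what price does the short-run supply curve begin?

$18 per unit

The firm shuts down when price falls below the minimum of average variable cost. AVC = VC/q = 27 - 6q + q^2.
dAVC/dq = -6 + 2q = 0 gives q = 3. min AVC = 27 - 6·3 + 3^2 = 18.
So the shutdown price is $18.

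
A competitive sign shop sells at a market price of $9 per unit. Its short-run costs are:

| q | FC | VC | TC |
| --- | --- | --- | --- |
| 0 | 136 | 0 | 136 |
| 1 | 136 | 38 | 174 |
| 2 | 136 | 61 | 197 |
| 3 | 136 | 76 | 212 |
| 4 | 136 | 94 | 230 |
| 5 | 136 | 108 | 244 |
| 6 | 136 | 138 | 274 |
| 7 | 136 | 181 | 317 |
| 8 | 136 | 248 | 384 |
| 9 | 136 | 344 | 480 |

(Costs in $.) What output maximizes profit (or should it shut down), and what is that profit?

q = 0 (shut down); profit = -$136

Profit at each row (π = 9q − TC): q=0: -136; q=1: -165; q=2: -179; q=3: -185; q=4: -194; q=5: -199; q=6: -220; q=7: -254; q=8: -312; q=9: -399.
Profit is highest at q = 0. Equivalently, the lowest AVC in the table is 108/5 ≈ $21.60 at q = 5, and P = $9 falls below it — price never covers variable cost, so the firm shuts down and loses only its fixed cost.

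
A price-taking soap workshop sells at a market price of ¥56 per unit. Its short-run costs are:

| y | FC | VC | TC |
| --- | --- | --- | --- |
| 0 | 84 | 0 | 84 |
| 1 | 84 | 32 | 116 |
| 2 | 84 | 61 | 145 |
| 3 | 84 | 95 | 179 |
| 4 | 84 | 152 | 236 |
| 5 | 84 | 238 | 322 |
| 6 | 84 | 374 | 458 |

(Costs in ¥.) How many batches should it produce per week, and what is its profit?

Profit at each row (π = 56y − TC): y=0: -84; y=1: -60; y=2: -33; y=3: -11; y=4: -12; y=5: -42; y=6: -122.
Profit is maximized at y = 3. AVC there is 95/3 = ¥31.67 ≤ P, so producing beats shutting down (which would give -¥84).

y = 3; profit = -¥11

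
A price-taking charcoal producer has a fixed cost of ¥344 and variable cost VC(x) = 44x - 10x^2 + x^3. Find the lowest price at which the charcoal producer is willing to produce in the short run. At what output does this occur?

¥19 per unit, at x = 5

The shutdown price is the minimum of AVC. VC = 44x - 10x^2 + x^3, so AVC = 44 - 10x + x^2.
dAVC/dx = -10 + 2x = 0 gives x = 5. min AVC = 44 - 10·5 + 5^2 = 19.
So the shutdown price is ¥19.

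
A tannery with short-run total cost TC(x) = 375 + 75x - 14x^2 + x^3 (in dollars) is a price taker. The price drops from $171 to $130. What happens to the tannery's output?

MC = 75 - 28x + 3x^2; the shutdown threshold is min AVC = $26 (at x = 7).
With P = $171 above the shutdown price, P = MC gives x = 12.
At P = $130 ≥ min AVC, set P = MC: x = 11. The firm stays open but cuts output.

Output falls from 12 to 11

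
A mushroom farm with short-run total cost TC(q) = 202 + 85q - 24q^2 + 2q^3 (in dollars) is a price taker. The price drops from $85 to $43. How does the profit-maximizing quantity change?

Output falls from 8 to 7

MC = 85 - 48q + 6q^2; the shutdown threshold is min AVC = $13 (at q = 6).
At P = $85 ≥ min AVC, set P = MC on the rising branch: q = 8.
At P = $43 ≥ min AVC, set P = MC: q = 7. The firm stays open but cuts output.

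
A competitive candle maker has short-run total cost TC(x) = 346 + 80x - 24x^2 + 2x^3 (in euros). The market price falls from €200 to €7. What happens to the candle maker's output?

AVC = 80 - 24x + 2x^2, minimized at x = 6 where min AVC = €8. MC = 80 - 48x + 6x^2.
With P = €200 above the shutdown price, P = MC gives x = 10.
At P = €7 < min AVC = €8, price no longer covers variable cost at any output, so the firm shuts down: x = 0.

Output falls from 10 to 0 (the firm shuts down)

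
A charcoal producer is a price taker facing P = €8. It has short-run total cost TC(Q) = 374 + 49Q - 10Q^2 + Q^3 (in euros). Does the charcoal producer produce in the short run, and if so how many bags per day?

Shut down

Strip out fixed cost: VC = 49Q - 10Q^2 + Q^3. Then AVC = 49 - 10Q + Q^2 and MC = 49 - 20Q + 3Q^2.
AVC hits its minimum where MC = AVC, at Q = 5, giving min AVC = 49 - 10·5 + 5^2 = €24.
P = €8 lies below min AVC = €24; no output level covers variable cost.
The firm minimizes its loss by shutting down and losing only its fixed cost of €374.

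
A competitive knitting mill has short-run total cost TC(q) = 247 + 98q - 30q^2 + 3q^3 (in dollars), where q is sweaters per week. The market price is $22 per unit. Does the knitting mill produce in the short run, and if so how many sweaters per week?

Shut down

From TC, MC = TC'(q) = 98 - 60q + 9q^2 and AVC = VC/q = 98 - 30q + 3q^2.
AVC hits its minimum where MC = AVC, at q = 5, giving min AVC = 98 - 30·5 + 3·5^2 = $23.
With P < min AVC ($22 < $23), every unit sold adds to the loss.
The firm minimizes its loss by shutting down and losing only its fixed cost of $247.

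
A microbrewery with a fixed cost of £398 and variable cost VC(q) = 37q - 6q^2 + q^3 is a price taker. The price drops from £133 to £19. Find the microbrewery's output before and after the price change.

Output falls from 8 to 0 (the firm shuts down)

MC = 37 - 12q + 3q^2; the shutdown threshold is min AVC = £28 (at q = 3).
At P = £133 ≥ min AVC, set P = MC on the rising branch: q = 8.
At P = £19 < min AVC = £28, price no longer covers variable cost at any output, so the firm shuts down: q = 0.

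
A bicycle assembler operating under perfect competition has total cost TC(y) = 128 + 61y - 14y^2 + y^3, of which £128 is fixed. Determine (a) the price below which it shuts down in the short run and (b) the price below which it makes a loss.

Shutdown price = £12; break-even price = £29

AVC = 61 - 14y + y^2; minimized at y = 7, giving min AVC = £12. That is the shutdown price.
ATC = 128/y + 61 - 14y + y^2. Setting dATC/dy = −128/y^2 − 14 + 2y = 0 gives y = 8 (since 2·8^3 − 14·8^2 = 128).
min ATC = 128/8 + 61 − 14·8 + 8^2 = £29. That is the break-even price.
For £12 ≤ P < £29 the firm produces at a loss; below £12 it shuts down.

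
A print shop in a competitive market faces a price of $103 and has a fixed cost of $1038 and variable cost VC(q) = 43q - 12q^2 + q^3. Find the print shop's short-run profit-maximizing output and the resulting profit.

Profit = -$238 at q = 10

AVC = 43 - 12q + q^2; min AVC = $7 at q = 6. Since P = $103 ≥ min AVC, the firm produces.
With MC = 43 - 24q + 3q^2, P = MC on the upward-sloping part at q* = 10.
TR = 103·10 = 1030. TC = 1038 + 230 = 1268. Profit = 1030 − 1268 = -$238.
Shutting down would mean losing the fixed cost of $1038, so operating at a loss of $238 is better by $800.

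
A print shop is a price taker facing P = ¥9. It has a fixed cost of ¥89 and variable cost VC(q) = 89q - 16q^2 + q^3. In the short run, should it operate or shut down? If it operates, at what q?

Strip out fixed cost: VC = 89q - 16q^2 + q^3. Then AVC = 89 - 16q + q^2 and MC = 89 - 32q + 3q^2.
AVC is minimized where dAVC/dq = -16 + 2q = 0, at q = 8; min AVC = 89 - 16·8 + 8^2 = ¥25.
With P < min AVC (¥9 < ¥25), every unit sold adds to the loss.
Best response: produce nothing and absorb the ¥89 fixed cost.

Shut down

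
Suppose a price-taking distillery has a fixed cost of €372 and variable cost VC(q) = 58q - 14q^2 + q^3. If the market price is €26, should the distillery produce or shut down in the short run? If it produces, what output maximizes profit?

From TC, MC = TC'(q) = 58 - 28q + 3q^2 and AVC = VC/q = 58 - 14q + q^2.
The AVC parabola has its vertex at q = 14/2 = 7, where AVC = 58 - 14·7 + 7^2 = €9.
P = €26 exceeds min AVC = €9, so the firm stays open.
P = MC gives 32 - 28q + 3q^2 = 0, with roots 4/3 and 8. Take the larger (rising MC): q* = 8.
Check: AVC at q = 8 is €10 ≤ P, so revenue covers variable cost.
Profit = P·q − TC = 26·8 − 452 = -€244, a loss, but smaller than the €372 fixed cost the firm would lose by shutting down.

Produce at q = 8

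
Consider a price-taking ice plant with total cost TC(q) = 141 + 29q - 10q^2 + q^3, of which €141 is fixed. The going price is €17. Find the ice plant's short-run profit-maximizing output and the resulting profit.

AVC = 29 - 10q + q^2; min AVC = €4 at q = 5. Since P = €17 ≥ min AVC, the firm produces.
MC = 29 - 20q + 3q^2. Setting P = MC and taking the root on the rising branch gives q* = 6.
TR = 17·6 = 102. TC = 141 + 30 = 171. Profit = 102 − 171 = -€69.
That loss of €69 beats the €141 the firm would lose by shutting down; producing recovers €72 of fixed cost.

Profit = -€69 at q = 6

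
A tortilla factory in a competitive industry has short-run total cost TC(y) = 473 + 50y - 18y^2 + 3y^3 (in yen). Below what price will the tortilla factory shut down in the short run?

¥23 per unit

The shutdown price is the minimum of AVC. VC = 50y - 18y^2 + 3y^3, so AVC = 50 - 18y + 3y^2.
dAVC/dy = -18 + 6y = 0 gives y = 3. min AVC = 50 - 18·3 + 3·3^2 = 23.
So the shutdown price is ¥23.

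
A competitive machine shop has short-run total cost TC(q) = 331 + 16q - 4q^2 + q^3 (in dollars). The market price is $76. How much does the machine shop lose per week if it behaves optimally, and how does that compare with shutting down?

AVC = 16 - 4q + q^2 has its minimum $12 at q = 2; price $76 clears that bar, so the firm operates.
MC = 16 - 8q + 3q^2. Setting P = MC and taking the root on the rising branch gives q* = 6.
TR = 76·6 = 456. TC = 331 + 168 = 499. Profit = 456 − 499 = -$43.
By producing, the firm covers all variable cost plus $288 of fixed cost; shutting down would lose the full $331.

Profit = -$43 at q = 6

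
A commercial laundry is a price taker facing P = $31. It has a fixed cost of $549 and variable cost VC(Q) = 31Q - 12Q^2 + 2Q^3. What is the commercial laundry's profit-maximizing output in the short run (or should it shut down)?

Produce at Q = 4

Variable cost is VC = 31Q - 12Q^2 + 2Q^3, so AVC = VC/Q = 31 - 12Q + 2Q^2 and MC = dTC/dQ = 31 - 24Q + 6Q^2.
AVC hits its minimum where MC = AVC, at Q = 3, giving min AVC = 31 - 12·3 + 2·3^2 = $13.
P = $31 exceeds min AVC = $13, so the firm stays open.
P = MC gives -24Q + 6Q^2 = 0, with roots 0 and 4. Take the larger (rising MC): Q* = 4.
Check: AVC at Q = 4 is $15 ≤ P, so revenue covers variable cost.
Profit = P·Q − TC = 31·4 − 609 = -$485, a loss, but smaller than the $549 fixed cost the firm would lose by shutting down.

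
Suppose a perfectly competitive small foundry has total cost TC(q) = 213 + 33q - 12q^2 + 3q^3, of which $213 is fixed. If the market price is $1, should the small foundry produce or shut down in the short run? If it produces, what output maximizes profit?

From TC, MC = TC'(q) = 33 - 24q + 9q^2 and AVC = VC/q = 33 - 12q + 3q^2.
AVC hits its minimum where MC = AVC, at q = 2, giving min AVC = 33 - 12·2 + 3·2^2 = $21.
P = $1 lies below min AVC = $21; no output level covers variable cost.
Best response: produce nothing and absorb the $213 fixed cost.

Shut down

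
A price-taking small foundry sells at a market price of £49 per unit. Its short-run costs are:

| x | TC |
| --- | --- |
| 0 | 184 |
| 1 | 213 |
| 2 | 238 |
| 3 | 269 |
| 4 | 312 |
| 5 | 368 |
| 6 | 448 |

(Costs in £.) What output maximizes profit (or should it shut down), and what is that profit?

x = 4; profit = -£116

Compute π = P·x − TC at each output: x=0: -184; x=1: -164; x=2: -140; x=3: -122; x=4: -116; x=5: -123; x=6: -154.
Profit is maximized at x = 4. AVC there is 128/4 = £32 ≤ P, so producing beats shutting down (which would give -£184).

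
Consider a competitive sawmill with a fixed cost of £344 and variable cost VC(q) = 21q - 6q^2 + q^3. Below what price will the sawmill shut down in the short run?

The firm shuts down when price falls below the minimum of average variable cost. AVC = VC/q = 21 - 6q + q^2.
At the minimum of AVC, MC = AVC. MC = 21 - 12q + 3q^2; setting MC = AVC gives 2q^2 - 6q = 0, so q = 3. min AVC = 12.
The firm shuts down for any P below £12.

£12 per unit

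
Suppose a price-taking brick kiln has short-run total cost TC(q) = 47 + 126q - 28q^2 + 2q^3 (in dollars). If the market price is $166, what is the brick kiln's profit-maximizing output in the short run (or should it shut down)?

Produce at q = 10

Strip out fixed cost: VC = 126q - 28q^2 + 2q^3. Then AVC = 126 - 28q + 2q^2 and MC = 126 - 56q + 6q^2.
AVC is minimized where dAVC/dq = -28 + 4q = 0, at q = 7; min AVC = 126 - 28·7 + 2·7^2 = $28.
P = $166 exceeds min AVC = $28, so the firm stays open.
Solving P = MC: -40 - 56q + 6q^2 = 0 ⇒ q = -2/3 or 10. On the upward-sloping branch, q* = 10.
Check: AVC at q = 10 is $46 ≤ P, so revenue covers variable cost.
Profit = P·q − TC = 166·10 − 507 = $1153.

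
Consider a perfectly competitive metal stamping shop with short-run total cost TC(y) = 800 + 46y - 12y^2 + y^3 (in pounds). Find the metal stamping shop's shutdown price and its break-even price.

Shutdown price = min AVC. AVC = 46 - 12y + y^2, with vertex at y = 6 and minimum £10.
ATC = 800/y + 46 - 12y + y^2. Setting dATC/dy = −800/y^2 − 12 + 2y = 0 gives y = 10 (since 2·10^3 − 12·10^2 = 800).
min ATC = 800/10 + 46 − 12·10 + 10^2 = £106. That is the break-even price.
For £10 ≤ P < £106 the firm produces at a loss; below £10 it shuts down.

Shutdown price = £10; break-even price = £106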